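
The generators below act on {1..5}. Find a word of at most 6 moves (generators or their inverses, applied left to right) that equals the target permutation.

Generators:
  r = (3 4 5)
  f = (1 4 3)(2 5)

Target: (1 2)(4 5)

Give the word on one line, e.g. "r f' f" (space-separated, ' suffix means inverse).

  after r': (3 5 4)
  after r': (3 4 5)
  after f': (1 3)(2 5 4)
  after r': (1 5 3)(2 4)
  after f': (1 2)(4 5)

r' r' f' r' f'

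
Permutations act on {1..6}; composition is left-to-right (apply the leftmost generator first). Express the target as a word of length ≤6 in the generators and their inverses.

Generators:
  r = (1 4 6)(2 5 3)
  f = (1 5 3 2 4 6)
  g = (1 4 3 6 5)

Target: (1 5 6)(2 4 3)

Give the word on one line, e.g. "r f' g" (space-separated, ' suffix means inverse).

g' r g' r g

  after g': (1 5 6 3 4)
  after r: (1 3 6 2 5)
  after g': (1 4)(2 6)
  after r: (1 6 5 3 2)
  after g: (1 5 6)(2 4 3)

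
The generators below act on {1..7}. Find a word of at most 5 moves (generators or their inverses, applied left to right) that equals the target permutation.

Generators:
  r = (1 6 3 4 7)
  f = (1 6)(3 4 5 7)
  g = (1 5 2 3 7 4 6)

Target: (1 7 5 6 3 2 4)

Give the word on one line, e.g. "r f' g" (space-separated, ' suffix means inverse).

  after f: (1 6)(3 4 5 7)
  after r': (4 5)(6 7)
  after g': (1 6 3 2 5 7 4)
  after r: (1 3 2 5)(4 6)
  after f': (1 7 5 6 3 2 4)

f r' g' r f'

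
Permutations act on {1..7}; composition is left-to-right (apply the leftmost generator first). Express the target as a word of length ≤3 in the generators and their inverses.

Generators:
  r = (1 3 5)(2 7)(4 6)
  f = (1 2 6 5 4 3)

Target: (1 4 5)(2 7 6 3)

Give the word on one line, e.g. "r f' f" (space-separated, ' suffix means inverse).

r' f

  after r': (1 5 3)(2 7)(4 6)
  after f: (1 4 5)(2 7 6 3)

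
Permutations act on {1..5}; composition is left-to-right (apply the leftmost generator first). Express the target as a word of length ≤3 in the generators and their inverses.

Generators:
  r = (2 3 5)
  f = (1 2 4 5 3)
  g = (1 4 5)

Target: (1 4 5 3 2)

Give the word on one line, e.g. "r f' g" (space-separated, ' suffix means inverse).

  after r': (2 5 3)
  after g: (1 4 5 3 2)

r' g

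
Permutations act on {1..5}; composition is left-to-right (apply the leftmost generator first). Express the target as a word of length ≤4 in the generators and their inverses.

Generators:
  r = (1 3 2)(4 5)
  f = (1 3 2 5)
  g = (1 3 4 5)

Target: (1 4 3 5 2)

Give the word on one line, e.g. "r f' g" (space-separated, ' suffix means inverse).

  after f': (1 5 2 3)
  after g': (1 4 3 5 2)

f' g'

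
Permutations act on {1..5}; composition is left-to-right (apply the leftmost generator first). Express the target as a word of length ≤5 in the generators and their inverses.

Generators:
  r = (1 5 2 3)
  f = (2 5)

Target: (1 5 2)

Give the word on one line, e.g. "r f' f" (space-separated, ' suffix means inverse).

f' r f r'

  after f': (2 5)
  after r: (1 5 3)
  after f: (1 2 5 3)
  after r': (1 5 2)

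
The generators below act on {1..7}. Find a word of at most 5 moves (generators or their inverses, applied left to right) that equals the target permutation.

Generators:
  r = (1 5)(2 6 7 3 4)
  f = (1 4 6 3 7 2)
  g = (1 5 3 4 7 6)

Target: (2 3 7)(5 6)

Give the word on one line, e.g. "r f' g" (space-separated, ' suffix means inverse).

g' r' g g f

  after g': (1 6 7 4 3 5)
  after r': (1 2 4 7 3)
  after g: (1 2 7 4 6)(3 5)
  after g: (1 2 6 5 4)
  after f: (2 3 7)(5 6)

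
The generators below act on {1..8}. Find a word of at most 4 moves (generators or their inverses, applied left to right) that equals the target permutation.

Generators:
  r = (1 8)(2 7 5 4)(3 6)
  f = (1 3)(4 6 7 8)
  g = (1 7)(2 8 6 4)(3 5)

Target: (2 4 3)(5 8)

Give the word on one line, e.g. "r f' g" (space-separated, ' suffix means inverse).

  after r: (1 8)(2 7 5 4)(3 6)
  after g: (1 6 5 2)(3 4 8 7)
  after r: (1 3 2 8 5 7 6 4)
  after f: (2 4 3)(5 8)

r g r f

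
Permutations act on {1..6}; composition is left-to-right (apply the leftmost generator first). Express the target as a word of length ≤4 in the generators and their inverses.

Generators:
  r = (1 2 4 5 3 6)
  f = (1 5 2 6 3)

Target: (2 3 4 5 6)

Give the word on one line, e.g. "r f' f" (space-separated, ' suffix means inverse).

  after r': (1 6 3 5 4 2)
  after r': (1 3 4)(2 6 5)
  after f: (2 3 4 5 6)

r' r' f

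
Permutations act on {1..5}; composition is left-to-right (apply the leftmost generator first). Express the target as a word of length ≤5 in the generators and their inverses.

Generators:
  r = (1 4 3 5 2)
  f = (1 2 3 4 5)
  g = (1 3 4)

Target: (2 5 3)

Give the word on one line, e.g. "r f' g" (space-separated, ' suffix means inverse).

  after g': (1 4 3)
  after r': (2 5 3)
  after g': (1 4 3 2 5)
  after g': (1 3 2 5 4)
  after g': (2 5 3)

g' r' g' g' g'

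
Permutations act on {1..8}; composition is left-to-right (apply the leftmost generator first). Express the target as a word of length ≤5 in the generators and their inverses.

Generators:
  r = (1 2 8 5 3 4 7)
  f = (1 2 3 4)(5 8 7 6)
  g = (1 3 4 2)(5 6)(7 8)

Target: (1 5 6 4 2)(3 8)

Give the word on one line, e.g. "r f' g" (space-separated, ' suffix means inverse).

f' r f g'

  after f': (1 4 3 2)(5 6 7 8)
  after r: (1 7 5 6)(3 8)
  after f: (1 6 2 3 7 8 4)
  after g': (1 5 6 4 2)(3 8)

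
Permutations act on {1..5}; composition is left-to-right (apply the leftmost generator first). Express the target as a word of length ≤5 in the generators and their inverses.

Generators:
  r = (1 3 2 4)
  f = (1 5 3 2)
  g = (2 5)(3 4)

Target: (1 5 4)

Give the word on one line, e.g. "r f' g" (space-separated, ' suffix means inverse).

  after f': (1 2 3 5)
  after g: (1 5)(2 4 3)
  after r': (1 5 4)

f' g r'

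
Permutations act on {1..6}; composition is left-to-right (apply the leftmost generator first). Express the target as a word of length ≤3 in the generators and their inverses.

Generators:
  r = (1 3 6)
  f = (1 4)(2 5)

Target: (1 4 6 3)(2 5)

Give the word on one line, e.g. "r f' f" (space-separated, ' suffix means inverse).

f' r'

  after f': (1 4)(2 5)
  after r': (1 4 6 3)(2 5)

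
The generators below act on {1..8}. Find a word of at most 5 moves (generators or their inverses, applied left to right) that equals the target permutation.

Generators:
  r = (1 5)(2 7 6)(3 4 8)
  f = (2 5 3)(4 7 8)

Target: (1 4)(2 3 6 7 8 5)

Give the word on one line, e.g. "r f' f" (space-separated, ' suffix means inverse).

r' f f r f'

  after r': (1 5)(2 6 7)(3 8 4)
  after f: (1 3 4 2 6 8 7 5)
  after f: (1 2 6 4 5)(3 7)
  after r: (1 7 4)(3 6 8)
  after f': (1 4)(2 3 6 7 8 5)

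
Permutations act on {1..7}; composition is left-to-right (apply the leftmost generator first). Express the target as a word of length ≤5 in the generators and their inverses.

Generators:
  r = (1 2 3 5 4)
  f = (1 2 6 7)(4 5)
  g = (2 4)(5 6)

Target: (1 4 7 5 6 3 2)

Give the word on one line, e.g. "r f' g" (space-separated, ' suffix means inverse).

f' g' f r'

  after f': (1 7 6 2)(4 5)
  after g': (1 7 5 2)(4 6)
  after f: (4 7)(5 6)
  after r': (1 4 7 5 6 3 2)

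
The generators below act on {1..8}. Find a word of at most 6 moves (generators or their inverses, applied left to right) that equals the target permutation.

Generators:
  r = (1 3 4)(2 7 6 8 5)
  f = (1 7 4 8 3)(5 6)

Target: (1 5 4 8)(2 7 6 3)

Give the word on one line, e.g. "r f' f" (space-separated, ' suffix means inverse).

f r' f' r'

  after f: (1 7 4 8 3)(5 6)
  after r': (1 2 5 7 3 4 6 8)
  after f': (1 2 6 4 5)(3 7 8)
  after r': (1 5 4 8)(2 7 6 3)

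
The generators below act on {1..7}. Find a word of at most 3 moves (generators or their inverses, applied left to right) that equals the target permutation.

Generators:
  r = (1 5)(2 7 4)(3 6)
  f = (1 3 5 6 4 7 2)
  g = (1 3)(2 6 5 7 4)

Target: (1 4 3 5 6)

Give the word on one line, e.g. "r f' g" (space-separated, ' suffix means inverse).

  after f': (1 2 7 4 6 5 3)
  after r': (1 4 3 5 6)

f' r'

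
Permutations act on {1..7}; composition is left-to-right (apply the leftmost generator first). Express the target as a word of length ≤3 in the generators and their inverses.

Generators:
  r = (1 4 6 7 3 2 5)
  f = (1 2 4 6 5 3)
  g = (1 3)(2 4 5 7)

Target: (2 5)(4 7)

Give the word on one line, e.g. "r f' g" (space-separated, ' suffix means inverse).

  after g: (1 3)(2 4 5 7)
  after g: (2 5)(4 7)

g g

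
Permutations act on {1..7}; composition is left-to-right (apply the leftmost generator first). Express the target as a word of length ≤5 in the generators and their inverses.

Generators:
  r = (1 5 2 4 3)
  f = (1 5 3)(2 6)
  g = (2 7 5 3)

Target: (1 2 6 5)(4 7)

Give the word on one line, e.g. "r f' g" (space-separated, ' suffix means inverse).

  after f: (1 5 3)(2 6)
  after r': (2 6 5 4)
  after r': (1 3 4 5 2 6)
  after g': (1 5 3 4 7 2 6)
  after r: (1 2 6 5)(4 7)

f r' r' g' r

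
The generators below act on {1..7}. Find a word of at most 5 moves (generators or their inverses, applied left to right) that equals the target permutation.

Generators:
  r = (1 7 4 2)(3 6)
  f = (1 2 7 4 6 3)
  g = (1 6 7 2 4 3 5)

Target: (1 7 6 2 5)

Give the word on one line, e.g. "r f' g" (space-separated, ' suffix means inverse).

  after f': (1 3 6 4 7 2)
  after f': (1 6 7)(2 3 4)
  after g: (1 7 6 2 5)

f' f' g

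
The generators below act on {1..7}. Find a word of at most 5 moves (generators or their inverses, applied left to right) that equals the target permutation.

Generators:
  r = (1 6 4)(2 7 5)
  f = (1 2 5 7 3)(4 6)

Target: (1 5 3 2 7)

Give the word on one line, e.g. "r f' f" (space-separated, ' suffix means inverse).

  after f: (1 2 5 7 3)(4 6)
  after r': (1 5 2 7 3 4)
  after r': (1 7 3 6)
  after r': (1 2 5 7 3)(4 6)
  after f: (1 5 3 2 7)

f r' r' r' f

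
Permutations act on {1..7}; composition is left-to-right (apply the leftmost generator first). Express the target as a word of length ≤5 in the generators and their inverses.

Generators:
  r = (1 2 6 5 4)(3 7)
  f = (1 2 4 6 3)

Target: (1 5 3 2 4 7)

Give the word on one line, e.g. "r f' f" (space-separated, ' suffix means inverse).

  after f: (1 2 4 6 3)
  after f: (1 4 3 2 6)
  after r': (1 5 6 4 7 3)
  after f: (1 5 3 2 4 7)

f f r' f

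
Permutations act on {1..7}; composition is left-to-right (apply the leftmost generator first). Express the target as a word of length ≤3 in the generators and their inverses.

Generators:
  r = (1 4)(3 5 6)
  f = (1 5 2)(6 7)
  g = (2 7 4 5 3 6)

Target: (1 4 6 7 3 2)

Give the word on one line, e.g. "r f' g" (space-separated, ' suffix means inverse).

  after g: (2 7 4 5 3 6)
  after g: (2 4 3)(5 6 7)
  after r': (1 4 6 7 3 2)

g g r'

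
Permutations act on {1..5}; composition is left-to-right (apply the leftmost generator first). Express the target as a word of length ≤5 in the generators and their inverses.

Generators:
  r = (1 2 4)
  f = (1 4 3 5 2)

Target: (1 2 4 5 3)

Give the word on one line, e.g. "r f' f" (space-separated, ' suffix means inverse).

  after f: (1 4 3 5 2)
  after r: (3 5 4)
  after f: (1 4 5 3 2)
  after r: (3 4 5)
  after r: (1 2 4 5 3)

f r f r r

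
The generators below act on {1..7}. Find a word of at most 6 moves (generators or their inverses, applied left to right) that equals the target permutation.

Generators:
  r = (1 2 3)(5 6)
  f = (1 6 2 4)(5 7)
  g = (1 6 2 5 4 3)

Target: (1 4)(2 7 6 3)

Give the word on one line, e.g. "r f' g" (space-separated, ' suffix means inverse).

  after f: (1 6 2 4)(5 7)
  after r': (1 5 7 6)(2 4 3)
  after g': (1 2 5 7)(3 6)
  after f: (1 4)(2 7 6 3)

f r' g' f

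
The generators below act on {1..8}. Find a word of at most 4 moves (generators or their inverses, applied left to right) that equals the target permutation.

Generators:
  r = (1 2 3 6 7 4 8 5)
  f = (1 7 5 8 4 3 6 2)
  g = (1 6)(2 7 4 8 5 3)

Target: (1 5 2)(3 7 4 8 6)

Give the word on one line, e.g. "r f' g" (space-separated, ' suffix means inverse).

r g f

  after r: (1 2 3 6 7 4 8 5)
  after g: (1 7 8 3)(4 5 6)
  after f: (1 5 2)(3 7 4 8 6)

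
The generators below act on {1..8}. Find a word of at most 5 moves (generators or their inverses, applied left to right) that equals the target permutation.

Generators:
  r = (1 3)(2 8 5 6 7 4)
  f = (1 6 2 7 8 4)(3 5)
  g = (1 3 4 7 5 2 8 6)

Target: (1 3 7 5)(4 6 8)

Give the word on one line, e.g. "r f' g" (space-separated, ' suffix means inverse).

  after g: (1 3 4 7 5 2 8 6)
  after f': (1 5 6 4 2 7 3 8)
  after f': (1 3 7 5)(4 6 8)

g f' f'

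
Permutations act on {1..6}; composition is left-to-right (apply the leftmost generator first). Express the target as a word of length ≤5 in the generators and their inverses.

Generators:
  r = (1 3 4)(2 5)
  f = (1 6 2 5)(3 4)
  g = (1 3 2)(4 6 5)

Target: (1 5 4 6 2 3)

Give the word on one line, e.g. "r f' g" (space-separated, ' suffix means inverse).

  after r: (1 3 4)(2 5)
  after f': (1 4 5 6)
  after g': (1 5 4 6 2 3)

r f' g'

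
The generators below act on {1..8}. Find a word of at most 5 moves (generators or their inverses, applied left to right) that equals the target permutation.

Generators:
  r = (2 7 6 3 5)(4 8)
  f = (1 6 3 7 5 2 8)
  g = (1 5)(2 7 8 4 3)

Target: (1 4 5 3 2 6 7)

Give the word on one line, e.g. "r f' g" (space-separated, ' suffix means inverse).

  after r: (2 7 6 3 5)(4 8)
  after f': (1 8 4 2 3 7)
  after r': (1 4 5 3 2 6 7)

r f' r'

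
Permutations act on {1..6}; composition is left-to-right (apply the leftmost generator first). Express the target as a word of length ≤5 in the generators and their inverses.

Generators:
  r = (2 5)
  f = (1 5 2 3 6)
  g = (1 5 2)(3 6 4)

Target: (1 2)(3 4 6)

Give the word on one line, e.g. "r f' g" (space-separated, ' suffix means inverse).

  after r: (2 5)
  after g: (1 5)(3 6 4)
  after g: (1 2)(3 4 6)

r g g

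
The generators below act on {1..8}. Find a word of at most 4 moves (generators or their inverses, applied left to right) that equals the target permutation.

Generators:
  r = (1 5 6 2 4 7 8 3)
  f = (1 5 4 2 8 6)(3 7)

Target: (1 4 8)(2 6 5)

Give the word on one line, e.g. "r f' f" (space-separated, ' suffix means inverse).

  after f: (1 5 4 2 8 6)(3 7)
  after f: (1 4 8)(2 6 5)

f f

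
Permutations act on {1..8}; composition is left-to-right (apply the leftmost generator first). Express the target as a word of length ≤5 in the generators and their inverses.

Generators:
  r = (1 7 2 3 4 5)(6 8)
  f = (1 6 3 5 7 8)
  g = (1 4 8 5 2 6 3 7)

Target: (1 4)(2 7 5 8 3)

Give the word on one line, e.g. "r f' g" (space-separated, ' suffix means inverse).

  after f': (1 8 7 5 3 6)
  after g: (1 5 7 2 6 4 8)
  after r': (1 4 6 3 2 8 5)
  after f': (1 4)(2 7 5 8 3)

f' g r' f'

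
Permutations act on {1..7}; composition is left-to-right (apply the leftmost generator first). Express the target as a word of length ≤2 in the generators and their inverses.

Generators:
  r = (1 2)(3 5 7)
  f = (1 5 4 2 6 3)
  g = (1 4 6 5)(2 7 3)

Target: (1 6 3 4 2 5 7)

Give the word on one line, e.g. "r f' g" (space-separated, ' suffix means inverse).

  after r: (1 2)(3 5 7)
  after f: (1 6 3 4 2 5 7)

r f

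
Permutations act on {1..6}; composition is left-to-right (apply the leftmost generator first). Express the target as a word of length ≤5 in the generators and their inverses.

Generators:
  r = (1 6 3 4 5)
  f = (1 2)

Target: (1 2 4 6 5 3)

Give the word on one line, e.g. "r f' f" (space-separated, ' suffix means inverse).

  after f': (1 2)
  after r': (1 2 5 4 3 6)
  after f: (2 5 4 3 6)
  after f: (1 2 5 4 3 6)
  after r': (1 2 4 6 5 3)

f' r' f f r'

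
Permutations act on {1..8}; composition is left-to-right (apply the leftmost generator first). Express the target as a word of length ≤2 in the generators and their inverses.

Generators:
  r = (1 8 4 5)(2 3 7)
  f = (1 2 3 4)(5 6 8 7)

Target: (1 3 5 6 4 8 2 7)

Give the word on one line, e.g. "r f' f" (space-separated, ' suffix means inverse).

  after f: (1 2 3 4)(5 6 8 7)
  after r: (1 3 5 6 4 8 2 7)

f r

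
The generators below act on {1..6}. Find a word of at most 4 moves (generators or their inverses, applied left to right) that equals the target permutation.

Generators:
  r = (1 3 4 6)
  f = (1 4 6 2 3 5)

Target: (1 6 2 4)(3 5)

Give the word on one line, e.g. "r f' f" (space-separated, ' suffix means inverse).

f r

  after f: (1 4 6 2 3 5)
  after r: (1 6 2 4)(3 5)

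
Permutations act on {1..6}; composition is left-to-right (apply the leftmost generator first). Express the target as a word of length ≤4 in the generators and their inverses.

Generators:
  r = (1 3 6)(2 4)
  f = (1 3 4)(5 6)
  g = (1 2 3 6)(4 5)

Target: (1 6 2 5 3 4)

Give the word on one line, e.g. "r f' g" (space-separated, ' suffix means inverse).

  after r: (1 3 6)(2 4)
  after g: (1 6 2 5 4 3)
  after f: (1 5)(2 6)
  after f: (1 6 2 5 3 4)

r g f f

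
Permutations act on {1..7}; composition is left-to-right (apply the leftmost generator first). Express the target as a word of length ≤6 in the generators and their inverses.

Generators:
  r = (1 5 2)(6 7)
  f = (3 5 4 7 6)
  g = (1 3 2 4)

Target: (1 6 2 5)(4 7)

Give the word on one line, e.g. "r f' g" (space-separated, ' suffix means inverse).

g f g f' f'

  after g: (1 3 2 4)
  after f: (1 5 4)(2 7 6 3)
  after g: (1 5)(2 7 6)(3 4)
  after f': (1 3 5)(2 4 6)
  after f': (1 6 2 5)(4 7)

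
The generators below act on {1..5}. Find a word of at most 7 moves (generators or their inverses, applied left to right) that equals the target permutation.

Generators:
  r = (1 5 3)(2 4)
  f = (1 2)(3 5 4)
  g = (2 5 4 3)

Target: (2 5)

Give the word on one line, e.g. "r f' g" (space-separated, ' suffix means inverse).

  after r': (1 3 5)(2 4)
  after f': (1 4)(2 5)
  after g': (1 5 3 4)
  after r': (2 4 3)
  after g': (2 5)

r' f' g' r' g'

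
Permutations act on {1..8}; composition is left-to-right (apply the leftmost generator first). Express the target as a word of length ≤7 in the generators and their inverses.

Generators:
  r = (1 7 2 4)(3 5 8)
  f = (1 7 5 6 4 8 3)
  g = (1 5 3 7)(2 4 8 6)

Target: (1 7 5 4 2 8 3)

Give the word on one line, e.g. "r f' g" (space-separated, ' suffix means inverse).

f' r f' f' r

  after f': (1 3 8 4 6 5 7)
  after r: (1 5 2 4 6 8)
  after f': (1 7)(2 6 4 5)(3 8)
  after f': (2 5)(3 4 7)
  after r: (1 7 5 4 2 8 3)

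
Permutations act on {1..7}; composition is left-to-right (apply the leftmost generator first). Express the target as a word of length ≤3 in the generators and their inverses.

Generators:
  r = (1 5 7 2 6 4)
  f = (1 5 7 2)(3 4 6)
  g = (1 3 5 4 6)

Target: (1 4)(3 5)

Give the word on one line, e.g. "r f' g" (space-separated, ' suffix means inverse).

f' r g'

  after f': (1 2 7 5)(3 6 4)
  after r: (1 6)(3 4)
  after g': (1 4)(3 5)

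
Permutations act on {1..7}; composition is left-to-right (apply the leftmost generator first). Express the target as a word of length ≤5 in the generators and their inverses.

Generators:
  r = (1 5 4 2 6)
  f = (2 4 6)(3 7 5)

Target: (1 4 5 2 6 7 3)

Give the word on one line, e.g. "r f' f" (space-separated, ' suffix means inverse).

r r f f r'

  after r: (1 5 4 2 6)
  after r: (1 4 6 5 2)
  after f: (1 6 3 7 5 4 2)
  after f: (1 2)(3 5 6 7)
  after r': (1 4 5 2 6 7 3)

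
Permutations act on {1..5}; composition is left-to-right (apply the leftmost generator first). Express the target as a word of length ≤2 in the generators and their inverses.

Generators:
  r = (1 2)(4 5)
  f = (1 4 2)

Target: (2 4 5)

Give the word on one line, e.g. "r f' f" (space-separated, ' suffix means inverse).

r f

  after r: (1 2)(4 5)
  after f: (2 4 5)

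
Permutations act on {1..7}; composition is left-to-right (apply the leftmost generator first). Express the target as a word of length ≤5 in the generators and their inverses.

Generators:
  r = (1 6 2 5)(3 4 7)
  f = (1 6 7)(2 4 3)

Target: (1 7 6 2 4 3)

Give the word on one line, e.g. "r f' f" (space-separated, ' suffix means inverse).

  after r: (1 6 2 5)(3 4 7)
  after r: (1 2)(3 7 4)(5 6)
  after f': (1 3 6 5)(2 7)
  after r': (1 7 6 2 4 3)

r r f' r'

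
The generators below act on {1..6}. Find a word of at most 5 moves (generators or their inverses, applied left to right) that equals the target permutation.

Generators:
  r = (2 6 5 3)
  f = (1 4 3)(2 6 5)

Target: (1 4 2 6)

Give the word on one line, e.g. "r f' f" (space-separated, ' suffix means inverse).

  after r: (2 6 5 3)
  after r: (2 5)(3 6)
  after f: (1 4 3 5 6)
  after r: (1 4 2 6)

r r f r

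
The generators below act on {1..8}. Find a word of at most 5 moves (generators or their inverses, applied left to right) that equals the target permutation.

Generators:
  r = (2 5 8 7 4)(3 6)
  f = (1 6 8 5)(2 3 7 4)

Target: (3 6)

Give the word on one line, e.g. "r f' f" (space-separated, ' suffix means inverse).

r' r' r' r' r'

  after r': (2 4 7 8 5)(3 6)
  after r': (2 7 5 4 8)
  after r': (2 8 4 5 7)(3 6)
  after r': (2 5 8 7 4)
  after r': (3 6)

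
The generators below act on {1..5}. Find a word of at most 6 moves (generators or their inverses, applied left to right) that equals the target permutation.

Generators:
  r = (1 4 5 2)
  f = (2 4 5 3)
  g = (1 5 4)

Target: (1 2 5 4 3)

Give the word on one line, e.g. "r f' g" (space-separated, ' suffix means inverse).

  after g': (1 4 5)
  after r: (1 5 4 2)
  after f: (1 3 2)
  after r: (1 3)(2 4 5)
  after f: (1 2 5 4 3)

g' r f r f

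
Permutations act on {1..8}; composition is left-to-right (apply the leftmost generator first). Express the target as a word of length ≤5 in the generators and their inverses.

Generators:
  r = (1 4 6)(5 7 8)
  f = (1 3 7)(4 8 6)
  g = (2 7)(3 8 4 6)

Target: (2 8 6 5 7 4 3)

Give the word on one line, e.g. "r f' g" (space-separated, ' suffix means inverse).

  after f: (1 3 7)(4 8 6)
  after g': (1 6 8 4 3 2 7)
  after r: (2 8 6 5 7 4 3)

f g' r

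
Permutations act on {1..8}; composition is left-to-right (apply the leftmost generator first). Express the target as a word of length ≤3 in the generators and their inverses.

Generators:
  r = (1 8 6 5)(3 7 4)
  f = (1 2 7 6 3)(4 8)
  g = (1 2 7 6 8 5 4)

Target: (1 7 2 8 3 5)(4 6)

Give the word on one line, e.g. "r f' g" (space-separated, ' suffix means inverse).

  after f': (1 3 6 7 2)(4 8)
  after r: (1 7 2 8 3 5)(4 6)

f' r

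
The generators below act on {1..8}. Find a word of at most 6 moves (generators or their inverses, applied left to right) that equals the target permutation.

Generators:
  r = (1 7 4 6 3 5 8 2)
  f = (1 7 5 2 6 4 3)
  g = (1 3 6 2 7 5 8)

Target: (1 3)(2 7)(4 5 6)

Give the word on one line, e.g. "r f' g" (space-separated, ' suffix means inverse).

  after g': (1 8 5 7 2 6 3)
  after r: (1 2 3 7)(4 6 5)
  after g': (1 6 7 8 5 4 3 2)
  after r: (1 3)(2 7)(4 5 6)

g' r g' r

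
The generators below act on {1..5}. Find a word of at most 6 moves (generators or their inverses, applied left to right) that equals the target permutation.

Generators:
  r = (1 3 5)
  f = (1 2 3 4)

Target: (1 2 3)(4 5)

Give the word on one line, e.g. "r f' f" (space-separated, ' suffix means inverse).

r f r' f f

  after r: (1 3 5)
  after f: (1 4)(2 3 5)
  after r': (1 4 5 2)
  after f: (3 4 5)
  after f: (1 2 3)(4 5)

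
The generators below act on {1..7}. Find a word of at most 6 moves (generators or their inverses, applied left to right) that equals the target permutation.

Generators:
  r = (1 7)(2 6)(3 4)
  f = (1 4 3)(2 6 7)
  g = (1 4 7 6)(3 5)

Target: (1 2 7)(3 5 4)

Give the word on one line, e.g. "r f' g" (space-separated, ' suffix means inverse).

  after g': (1 6 7 4)(3 5)
  after f': (1 2 7)(3 5 4)
  after r: (1 6 2)(3 5)
  after r: (1 2 7)(3 5 4)

g' f' r r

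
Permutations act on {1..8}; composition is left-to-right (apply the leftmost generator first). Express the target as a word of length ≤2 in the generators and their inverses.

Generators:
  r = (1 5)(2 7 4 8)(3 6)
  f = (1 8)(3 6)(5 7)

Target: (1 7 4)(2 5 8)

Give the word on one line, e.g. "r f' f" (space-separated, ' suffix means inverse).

r f'

  after r: (1 5)(2 7 4 8)(3 6)
  after f': (1 7 4)(2 5 8)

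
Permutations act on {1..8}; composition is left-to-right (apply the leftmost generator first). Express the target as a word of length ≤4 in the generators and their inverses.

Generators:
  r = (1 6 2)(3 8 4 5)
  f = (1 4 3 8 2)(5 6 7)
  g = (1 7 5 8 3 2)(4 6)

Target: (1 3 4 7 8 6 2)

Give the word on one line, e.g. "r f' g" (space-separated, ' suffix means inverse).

  after g': (1 2 3 8 5 7)(4 6)
  after f': (1 8 7 2 4 5 6)
  after f': (1 3 4 7 8 6 2)

g' f' f'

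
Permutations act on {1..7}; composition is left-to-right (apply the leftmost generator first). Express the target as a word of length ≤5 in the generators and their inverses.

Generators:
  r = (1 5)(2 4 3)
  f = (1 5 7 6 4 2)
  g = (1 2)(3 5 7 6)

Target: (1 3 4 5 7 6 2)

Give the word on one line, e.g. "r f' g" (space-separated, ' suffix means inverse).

f g' f

  after f: (1 5 7 6 4 2)
  after g': (1 3 6 4)
  after f: (1 3 4 5 7 6 2)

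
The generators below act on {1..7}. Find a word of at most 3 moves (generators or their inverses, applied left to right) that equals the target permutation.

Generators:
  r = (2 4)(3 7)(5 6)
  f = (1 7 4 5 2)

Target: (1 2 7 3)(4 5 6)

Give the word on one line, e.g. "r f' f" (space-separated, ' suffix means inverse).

  after r': (2 4)(3 7)(5 6)
  after f': (1 2 7 3)(4 5 6)

r' f'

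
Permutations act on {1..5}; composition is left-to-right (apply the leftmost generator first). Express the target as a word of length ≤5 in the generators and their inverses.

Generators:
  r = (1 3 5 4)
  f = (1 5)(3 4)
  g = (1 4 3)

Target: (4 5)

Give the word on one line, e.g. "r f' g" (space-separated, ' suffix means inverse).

  after g: (1 4 3)
  after r: (4 5)
  after r: (1 3 5)
  after f': (1 4 3)
  after r: (4 5)

g r r f' r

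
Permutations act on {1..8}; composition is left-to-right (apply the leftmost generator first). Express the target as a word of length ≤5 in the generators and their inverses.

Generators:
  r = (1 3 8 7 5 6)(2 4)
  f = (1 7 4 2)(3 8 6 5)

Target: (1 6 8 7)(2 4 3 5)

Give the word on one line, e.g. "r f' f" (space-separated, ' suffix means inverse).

  after r': (1 6 5 7 8 3)(2 4)
  after f: (1 5 4)(3 7 6)
  after r: (1 6 8 7)(2 4 3 5)

r' f r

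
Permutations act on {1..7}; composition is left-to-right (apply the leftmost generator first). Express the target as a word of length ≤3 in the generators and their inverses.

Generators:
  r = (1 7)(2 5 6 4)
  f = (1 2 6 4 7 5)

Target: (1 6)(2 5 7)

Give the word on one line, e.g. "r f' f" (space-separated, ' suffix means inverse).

  after r': (1 7)(2 4 6 5)
  after f': (1 4 2 6 7 5)
  after r': (1 6)(2 5 7)

r' f' r'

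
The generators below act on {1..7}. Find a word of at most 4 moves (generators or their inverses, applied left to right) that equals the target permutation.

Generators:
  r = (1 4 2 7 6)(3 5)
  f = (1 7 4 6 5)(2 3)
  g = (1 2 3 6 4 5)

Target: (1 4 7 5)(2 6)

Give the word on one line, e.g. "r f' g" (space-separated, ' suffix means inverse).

g' f f f

  after g': (1 5 4 6 3 2)
  after f: (2 7 4 5 6)
  after f: (1 7 6 3 2 4)
  after f: (1 4 7 5)(2 6)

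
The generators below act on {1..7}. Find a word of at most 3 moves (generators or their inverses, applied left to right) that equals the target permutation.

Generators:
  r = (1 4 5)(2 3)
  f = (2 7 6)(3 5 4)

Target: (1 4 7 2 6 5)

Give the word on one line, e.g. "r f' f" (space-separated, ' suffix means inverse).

f r' f

  after f: (2 7 6)(3 5 4)
  after r': (1 5)(2 7 6 3 4)
  after f: (1 4 7 2 6 5)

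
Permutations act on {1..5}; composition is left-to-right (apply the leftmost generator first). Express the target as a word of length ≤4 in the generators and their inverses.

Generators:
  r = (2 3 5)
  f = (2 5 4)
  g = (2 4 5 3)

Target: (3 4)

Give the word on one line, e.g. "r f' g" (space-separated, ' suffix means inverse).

f r' g

  after f: (2 5 4)
  after r': (2 3)(4 5)
  after g: (3 4)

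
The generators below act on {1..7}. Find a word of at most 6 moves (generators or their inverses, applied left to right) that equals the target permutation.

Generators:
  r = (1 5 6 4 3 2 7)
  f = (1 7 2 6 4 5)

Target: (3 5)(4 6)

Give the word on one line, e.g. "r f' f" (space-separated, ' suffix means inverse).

  after f': (1 5 4 6 2 7)
  after r': (3 4 5 6)
  after f': (1 5 2 7)(3 6)
  after r': (3 5)(4 6)

f' r' f' r'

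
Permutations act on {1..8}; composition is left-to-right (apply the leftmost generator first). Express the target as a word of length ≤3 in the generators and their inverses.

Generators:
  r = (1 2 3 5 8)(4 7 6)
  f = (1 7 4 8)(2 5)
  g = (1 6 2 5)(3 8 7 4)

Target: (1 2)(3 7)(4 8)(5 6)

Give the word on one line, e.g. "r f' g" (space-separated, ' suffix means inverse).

  after g: (1 6 2 5)(3 8 7 4)
  after g: (1 2)(3 7)(4 8)(5 6)

g g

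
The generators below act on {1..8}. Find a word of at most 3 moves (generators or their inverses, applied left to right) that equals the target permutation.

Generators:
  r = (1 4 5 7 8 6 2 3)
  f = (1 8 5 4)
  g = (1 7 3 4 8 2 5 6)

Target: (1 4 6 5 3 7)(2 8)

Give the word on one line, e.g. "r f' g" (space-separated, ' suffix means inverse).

  after f: (1 8 5 4)
  after g': (1 4 6 5 3 7)(2 8)

f g'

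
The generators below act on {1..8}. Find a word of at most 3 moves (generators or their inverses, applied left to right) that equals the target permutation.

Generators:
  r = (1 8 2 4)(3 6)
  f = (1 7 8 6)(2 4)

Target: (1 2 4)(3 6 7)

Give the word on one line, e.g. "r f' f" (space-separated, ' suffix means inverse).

  after f: (1 7 8 6)(2 4)
  after f: (1 8)(6 7)
  after r: (1 2 4)(3 6 7)

f f r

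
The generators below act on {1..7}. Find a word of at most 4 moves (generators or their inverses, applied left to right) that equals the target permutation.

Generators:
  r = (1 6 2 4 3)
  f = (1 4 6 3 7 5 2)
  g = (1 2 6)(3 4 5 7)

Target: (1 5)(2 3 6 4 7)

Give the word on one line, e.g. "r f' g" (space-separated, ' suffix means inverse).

  after g: (1 2 6)(3 4 5 7)
  after f': (1 5 3)(2 4 7 6)
  after r: (1 5)(2 3 6 4 7)

g f' r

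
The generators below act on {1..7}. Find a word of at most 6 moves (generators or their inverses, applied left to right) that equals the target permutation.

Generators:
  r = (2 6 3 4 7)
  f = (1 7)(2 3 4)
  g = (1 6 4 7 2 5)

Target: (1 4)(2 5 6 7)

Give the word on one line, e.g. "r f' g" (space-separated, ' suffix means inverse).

g f' r r

  after g: (1 6 4 7 2 5)
  after f': (1 6 3 2 5 7 4)
  after r: (1 3 6 4)(2 5)
  after r: (1 4)(2 5 6 7)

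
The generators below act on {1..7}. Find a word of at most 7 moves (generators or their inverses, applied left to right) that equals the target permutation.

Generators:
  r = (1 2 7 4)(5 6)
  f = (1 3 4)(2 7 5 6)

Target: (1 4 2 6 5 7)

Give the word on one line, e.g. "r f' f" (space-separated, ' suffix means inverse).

r f' f' f' r

  after r: (1 2 7 4)(5 6)
  after f': (1 6 7 3)
  after f': (1 5 7)(2 6)(3 4)
  after f': (1 7 4)(2 5)
  after r: (1 4 2 6 5 7)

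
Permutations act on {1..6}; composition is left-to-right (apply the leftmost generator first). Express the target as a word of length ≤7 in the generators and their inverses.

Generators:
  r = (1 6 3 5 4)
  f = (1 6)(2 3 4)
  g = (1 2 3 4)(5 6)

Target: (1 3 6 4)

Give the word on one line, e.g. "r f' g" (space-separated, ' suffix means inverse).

f r g' r' g

  after f: (1 6)(2 3 4)
  after r: (1 3)(2 5 4)
  after g': (1 2 6 5 3 4)
  after r': (1 2)(3 5 6)
  after g: (1 3 6 4)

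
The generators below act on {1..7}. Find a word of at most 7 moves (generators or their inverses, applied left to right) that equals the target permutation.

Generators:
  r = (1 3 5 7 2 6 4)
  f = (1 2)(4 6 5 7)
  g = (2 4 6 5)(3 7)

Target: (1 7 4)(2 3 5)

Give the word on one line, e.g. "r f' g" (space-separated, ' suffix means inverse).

g r' r' f r

  after g: (2 4 6 5)(3 7)
  after r': (1 4 2 6 3 5 7)
  after r': (1 6)(4 7)
  after f: (1 5 7 6 2)
  after r: (1 7 4)(2 3 5)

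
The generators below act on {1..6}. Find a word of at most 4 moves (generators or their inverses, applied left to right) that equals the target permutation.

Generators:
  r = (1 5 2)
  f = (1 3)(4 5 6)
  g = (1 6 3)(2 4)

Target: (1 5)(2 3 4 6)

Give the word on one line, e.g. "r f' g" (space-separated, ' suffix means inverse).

  after r': (1 2 5)
  after g': (1 4 2 5 3 6)
  after r': (1 4 5 3 6 2)
  after f: (1 5)(2 3 4 6)

r' g' r' f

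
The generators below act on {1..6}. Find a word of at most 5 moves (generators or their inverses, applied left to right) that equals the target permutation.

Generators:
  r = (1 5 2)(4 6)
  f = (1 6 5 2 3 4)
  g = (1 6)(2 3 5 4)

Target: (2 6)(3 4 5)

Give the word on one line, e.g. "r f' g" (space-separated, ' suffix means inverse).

  after g: (1 6)(2 3 5 4)
  after g: (2 5)(3 4)
  after r: (1 5)(3 6 4)
  after f': (1 6 3)(2 5 4)
  after f': (2 6)(3 4 5)

g g r f' f'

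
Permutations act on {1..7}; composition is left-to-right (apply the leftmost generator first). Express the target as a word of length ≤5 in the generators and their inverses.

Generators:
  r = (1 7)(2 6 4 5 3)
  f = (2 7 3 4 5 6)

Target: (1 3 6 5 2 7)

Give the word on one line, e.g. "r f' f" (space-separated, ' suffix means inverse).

r f f r r

  after r: (1 7)(2 6 4 5 3)
  after f: (1 3 7)(4 6 5)
  after f: (1 4 2 7)
  after r: (1 5 3 2)(4 6)
  after r: (1 3 6 5 2 7)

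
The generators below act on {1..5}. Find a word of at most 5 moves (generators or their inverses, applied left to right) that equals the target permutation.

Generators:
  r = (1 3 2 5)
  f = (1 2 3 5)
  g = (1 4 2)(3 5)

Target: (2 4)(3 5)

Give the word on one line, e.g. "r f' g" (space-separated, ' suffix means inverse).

f' g f r

  after f': (1 5 3 2)
  after g: (1 3)(2 4)
  after f: (1 5)(2 4 3)
  after r: (2 4)(3 5)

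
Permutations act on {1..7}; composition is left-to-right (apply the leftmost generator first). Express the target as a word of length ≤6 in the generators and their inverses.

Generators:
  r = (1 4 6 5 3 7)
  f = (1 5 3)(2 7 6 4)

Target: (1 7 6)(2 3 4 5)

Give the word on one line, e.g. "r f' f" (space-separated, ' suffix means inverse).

  after r': (1 7 3 5 6 4)
  after f': (1 2 4 3)(5 7)
  after r: (1 2 6 5)(3 4 7)
  after r: (1 2 5 4)(3 6)
  after f: (1 7 6)(2 3 4 5)

r' f' r r f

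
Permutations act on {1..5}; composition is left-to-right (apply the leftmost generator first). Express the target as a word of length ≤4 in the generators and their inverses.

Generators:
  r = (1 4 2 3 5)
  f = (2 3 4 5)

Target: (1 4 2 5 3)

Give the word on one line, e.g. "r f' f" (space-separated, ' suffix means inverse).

f r' f'

  after f: (2 3 4 5)
  after r': (1 5 4 3)
  after f': (1 4 2 5 3)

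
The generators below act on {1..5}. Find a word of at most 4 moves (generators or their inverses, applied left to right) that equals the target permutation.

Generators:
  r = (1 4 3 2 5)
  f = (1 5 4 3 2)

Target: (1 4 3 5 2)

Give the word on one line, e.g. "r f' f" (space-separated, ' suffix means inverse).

f' r' r'

  after f': (1 2 3 4 5)
  after r': (1 3)(2 4)
  after r': (1 4 3 5 2)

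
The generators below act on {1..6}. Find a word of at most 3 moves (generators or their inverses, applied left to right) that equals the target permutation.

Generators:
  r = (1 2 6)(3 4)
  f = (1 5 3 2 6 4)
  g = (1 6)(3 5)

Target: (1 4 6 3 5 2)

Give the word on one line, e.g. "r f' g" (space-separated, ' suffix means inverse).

  after g: (1 6)(3 5)
  after f: (1 4)(2 6 5)
  after g': (1 4 6 3 5 2)

g f g'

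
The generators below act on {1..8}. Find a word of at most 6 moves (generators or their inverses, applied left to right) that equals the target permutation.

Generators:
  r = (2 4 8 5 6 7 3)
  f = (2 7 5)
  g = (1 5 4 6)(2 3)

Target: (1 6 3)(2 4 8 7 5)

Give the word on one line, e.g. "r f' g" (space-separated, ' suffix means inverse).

f' r f' g'

  after f': (2 5 7)
  after r: (2 6 7 4 8 5 3)
  after f': (2 6)(3 5)(4 8 7)
  after g': (1 6 3)(2 4 8 7 5)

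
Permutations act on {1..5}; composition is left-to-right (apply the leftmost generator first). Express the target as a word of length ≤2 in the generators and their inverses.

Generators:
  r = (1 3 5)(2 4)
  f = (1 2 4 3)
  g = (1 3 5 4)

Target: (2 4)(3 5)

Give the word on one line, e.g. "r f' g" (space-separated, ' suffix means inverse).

g f

  after g: (1 3 5 4)
  after f: (2 4)(3 5)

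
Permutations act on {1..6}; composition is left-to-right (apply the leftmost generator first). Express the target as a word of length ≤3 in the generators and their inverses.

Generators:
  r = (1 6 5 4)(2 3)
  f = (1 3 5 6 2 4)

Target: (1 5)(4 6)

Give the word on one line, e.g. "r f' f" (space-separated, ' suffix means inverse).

  after r': (1 4 5 6)(2 3)
  after r': (1 5)(4 6)

r' r'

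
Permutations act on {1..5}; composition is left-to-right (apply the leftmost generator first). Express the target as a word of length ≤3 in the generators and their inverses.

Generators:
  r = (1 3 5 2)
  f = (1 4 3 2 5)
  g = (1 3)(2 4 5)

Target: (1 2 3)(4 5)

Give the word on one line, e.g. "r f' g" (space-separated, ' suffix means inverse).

  after g: (1 3)(2 4 5)
  after g: (2 5 4)
  after r': (1 2 3)(4 5)

g g r'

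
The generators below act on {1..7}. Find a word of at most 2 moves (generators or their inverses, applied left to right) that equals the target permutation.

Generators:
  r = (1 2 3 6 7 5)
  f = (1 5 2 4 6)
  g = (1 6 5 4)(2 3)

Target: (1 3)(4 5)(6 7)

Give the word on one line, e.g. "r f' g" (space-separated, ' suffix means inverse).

g r'

  after g: (1 6 5 4)(2 3)
  after r': (1 3)(4 5)(6 7)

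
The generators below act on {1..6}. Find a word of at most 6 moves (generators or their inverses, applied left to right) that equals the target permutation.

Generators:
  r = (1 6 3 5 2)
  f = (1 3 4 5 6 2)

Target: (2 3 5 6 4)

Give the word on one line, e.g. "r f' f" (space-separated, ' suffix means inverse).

  after r': (1 2 5 3 6)
  after f: (2 6 3)(4 5)
  after f: (1 3)(4 6)
  after r': (1 6 4)(2 5 3)
  after r': (2 3 5 6 4)

r' f f r' r'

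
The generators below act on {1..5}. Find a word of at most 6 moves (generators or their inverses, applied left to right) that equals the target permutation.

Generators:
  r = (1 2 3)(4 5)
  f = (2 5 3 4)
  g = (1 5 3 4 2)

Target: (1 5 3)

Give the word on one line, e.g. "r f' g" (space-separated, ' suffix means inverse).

  after f': (2 4 3 5)
  after r': (1 3 4 2 5)
  after f: (1 4 5)(2 3)
  after r': (1 5 3)

f' r' f r'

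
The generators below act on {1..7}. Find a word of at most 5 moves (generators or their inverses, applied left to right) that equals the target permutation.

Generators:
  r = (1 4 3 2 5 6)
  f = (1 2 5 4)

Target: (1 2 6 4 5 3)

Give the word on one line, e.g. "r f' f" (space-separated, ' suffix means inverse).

  after f': (1 4 5 2)
  after r': (2 6 5 3 4)
  after f: (1 2 6 4 5 3)

f' r' f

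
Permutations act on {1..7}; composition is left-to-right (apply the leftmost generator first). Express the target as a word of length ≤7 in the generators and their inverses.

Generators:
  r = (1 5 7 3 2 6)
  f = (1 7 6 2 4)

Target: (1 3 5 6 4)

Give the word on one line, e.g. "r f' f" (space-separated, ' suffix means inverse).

  after f': (1 4 2 6 7)
  after f': (1 2 7 4 6)
  after f': (1 6 4 7 2)
  after r': (1 2 6 4 5)(3 7)
  after r': (1 3 5 6 4)

f' f' f' r' r'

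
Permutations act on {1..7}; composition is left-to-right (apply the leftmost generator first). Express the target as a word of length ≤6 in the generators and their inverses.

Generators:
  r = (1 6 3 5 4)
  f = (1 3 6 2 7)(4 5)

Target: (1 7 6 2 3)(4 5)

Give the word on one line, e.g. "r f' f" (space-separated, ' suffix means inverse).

  after f: (1 3 6 2 7)(4 5)
  after f: (1 6 7 3 2)
  after r': (2 4 5 3)(6 7)
  after f': (1 7 3 6 2 5)
  after r': (1 7 6 2 3)(4 5)

f f r' f' r'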